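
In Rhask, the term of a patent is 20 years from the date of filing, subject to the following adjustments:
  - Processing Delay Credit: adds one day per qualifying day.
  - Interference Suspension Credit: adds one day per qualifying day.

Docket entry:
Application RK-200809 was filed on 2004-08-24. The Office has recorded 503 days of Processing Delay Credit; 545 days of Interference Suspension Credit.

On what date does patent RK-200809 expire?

Base term: filing date + 20 years → 24 August 2024.
Processing Delay Credit: +503 days → 9 January 2026.
Interference Suspension Credit: +545 days → 8 July 2027.

2027-07-08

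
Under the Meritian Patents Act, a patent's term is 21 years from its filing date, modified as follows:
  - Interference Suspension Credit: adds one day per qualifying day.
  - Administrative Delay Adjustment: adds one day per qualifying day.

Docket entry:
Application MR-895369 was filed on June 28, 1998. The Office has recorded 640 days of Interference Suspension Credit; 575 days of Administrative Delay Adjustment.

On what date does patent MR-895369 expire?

Base term: filing date + 21 years → 28 June 2019.
Interference Suspension Credit: +640 days → 29 March 2021.
Administrative Delay Adjustment: +575 days → 25 October 2022.

October 25, 2022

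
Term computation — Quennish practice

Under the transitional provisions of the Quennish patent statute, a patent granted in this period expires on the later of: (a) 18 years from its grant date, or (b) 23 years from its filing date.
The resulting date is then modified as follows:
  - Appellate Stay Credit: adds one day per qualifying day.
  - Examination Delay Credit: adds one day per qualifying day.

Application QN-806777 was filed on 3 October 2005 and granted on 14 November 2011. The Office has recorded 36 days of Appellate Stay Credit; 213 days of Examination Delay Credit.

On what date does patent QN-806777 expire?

2030-07-21

(a) grant + 18 years → 14 November 2029.
(b) filing + 23 years → 3 October 2028.
Later of the two: 14 November 2029.
Appellate Stay Credit: +36 days → 20 December 2029.
Examination Delay Credit: +213 days → 21 July 2030.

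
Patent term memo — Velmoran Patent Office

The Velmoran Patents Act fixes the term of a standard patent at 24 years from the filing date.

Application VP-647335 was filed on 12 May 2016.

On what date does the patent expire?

Filing date + 24 years → 12 May 2040.

2040-05-12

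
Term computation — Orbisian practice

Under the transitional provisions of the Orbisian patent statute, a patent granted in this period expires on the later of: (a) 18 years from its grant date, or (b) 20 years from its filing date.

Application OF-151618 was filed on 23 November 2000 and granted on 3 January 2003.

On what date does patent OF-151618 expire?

2021-01-03

(a) grant + 18 years → 3 January 2021.
(b) filing + 20 years → 23 November 2020.
Later of the two: 3 January 2021.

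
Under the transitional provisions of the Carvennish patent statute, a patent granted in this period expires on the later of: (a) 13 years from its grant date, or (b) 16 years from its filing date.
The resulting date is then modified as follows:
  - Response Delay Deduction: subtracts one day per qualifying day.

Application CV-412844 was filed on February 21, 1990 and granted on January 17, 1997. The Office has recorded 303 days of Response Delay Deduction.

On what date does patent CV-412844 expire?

(a) grant + 13 years → 17 January 2010.
(b) filing + 16 years → 21 February 2006.
Later of the two: 17 January 2010.
Response Delay Deduction: −303 days → 20 March 2009.

2009-03-20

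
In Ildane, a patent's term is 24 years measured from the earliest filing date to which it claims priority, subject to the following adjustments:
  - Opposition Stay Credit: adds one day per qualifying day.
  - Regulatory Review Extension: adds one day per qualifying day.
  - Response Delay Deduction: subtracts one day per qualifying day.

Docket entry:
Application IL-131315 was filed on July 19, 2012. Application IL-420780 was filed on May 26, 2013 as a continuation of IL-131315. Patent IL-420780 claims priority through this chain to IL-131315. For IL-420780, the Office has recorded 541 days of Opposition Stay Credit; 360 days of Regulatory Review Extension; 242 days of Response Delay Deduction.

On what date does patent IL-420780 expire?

May 9, 2038

Earliest priority filing: 19 July 2012.
Base term: 19 July 2012 + 24 years → 19 July 2036.
Opposition Stay Credit: +541 days → 11 January 2038.
Regulatory Review Extension: +360 days → 6 January 2039.
Response Delay Deduction: −242 days → 9 May 2038.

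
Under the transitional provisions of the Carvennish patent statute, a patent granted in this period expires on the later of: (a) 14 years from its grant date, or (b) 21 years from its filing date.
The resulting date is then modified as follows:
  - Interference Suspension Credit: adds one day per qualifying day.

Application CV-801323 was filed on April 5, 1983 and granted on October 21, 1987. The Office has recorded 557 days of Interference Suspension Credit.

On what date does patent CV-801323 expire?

2005-10-14

(a) grant + 14 years → 21 October 2001.
(b) filing + 21 years → 5 April 2004.
Later of the two: 5 April 2004.
Interference Suspension Credit: +557 days → 14 October 2005.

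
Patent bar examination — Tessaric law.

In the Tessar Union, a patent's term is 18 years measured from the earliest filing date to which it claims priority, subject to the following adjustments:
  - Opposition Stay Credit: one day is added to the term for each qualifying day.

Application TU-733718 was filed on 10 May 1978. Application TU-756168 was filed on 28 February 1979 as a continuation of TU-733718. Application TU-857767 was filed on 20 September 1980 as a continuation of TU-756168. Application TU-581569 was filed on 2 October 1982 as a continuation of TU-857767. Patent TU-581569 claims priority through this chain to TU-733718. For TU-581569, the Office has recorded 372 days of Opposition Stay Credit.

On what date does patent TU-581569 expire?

Earliest priority filing: 10 May 1978.
Base term: 10 May 1978 + 18 years → 10 May 1996.
Opposition Stay Credit: +372 days → 17 May 1997.

May 17, 1997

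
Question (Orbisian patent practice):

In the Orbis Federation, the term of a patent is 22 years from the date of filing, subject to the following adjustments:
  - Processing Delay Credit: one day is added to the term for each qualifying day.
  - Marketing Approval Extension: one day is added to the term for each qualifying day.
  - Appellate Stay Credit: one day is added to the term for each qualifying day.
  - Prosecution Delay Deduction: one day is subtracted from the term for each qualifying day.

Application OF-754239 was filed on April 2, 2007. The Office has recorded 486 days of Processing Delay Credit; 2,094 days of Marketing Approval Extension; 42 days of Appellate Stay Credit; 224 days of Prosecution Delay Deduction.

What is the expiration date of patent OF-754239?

Base term: filing date + 22 years → 2 April 2029.
Processing Delay Credit: +486 days → 1 August 2030.
Marketing Approval Extension: +2094 days → 25 April 2036.
Appellate Stay Credit: +42 days → 6 June 2036.
Prosecution Delay Deduction: −224 days → 26 October 2035.

October 26, 2035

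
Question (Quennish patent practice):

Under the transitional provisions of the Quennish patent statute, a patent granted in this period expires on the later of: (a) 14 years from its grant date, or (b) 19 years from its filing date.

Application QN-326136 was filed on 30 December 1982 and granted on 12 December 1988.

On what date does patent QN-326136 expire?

(a) grant + 14 years → 12 December 2002.
(b) filing + 19 years → 30 December 2001.
Later of the two: 12 December 2002.

December 12, 2002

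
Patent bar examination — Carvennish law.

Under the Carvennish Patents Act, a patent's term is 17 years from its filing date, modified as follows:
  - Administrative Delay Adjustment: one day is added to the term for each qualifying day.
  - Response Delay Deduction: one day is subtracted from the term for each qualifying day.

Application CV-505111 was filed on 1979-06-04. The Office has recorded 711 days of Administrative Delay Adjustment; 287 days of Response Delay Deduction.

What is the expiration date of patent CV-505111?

August 2, 1997

Base term: filing date + 17 years → 4 June 1996.
Administrative Delay Adjustment: +711 days → 16 May 1998.
Response Delay Deduction: −287 days → 2 August 1997.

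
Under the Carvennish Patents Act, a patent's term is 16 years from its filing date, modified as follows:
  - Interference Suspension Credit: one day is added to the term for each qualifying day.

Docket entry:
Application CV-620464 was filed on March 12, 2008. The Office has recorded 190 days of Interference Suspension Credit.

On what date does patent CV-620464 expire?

September 18, 2024

Base term: filing date + 16 years → 12 March 2024.
Interference Suspension Credit: +190 days → 18 September 2024.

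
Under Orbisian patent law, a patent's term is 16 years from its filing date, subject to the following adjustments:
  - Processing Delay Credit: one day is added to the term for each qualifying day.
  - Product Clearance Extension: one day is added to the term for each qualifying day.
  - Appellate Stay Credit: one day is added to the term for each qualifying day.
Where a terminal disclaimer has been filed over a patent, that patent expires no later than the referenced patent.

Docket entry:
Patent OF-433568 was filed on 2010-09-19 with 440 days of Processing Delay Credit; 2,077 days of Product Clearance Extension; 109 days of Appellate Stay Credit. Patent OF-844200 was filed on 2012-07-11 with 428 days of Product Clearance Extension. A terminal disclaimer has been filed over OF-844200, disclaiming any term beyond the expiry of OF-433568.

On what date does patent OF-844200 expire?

September 12, 2029

Natural term of OF-844200:
  Base: filing + 16 years → 11 July 2028.
  Product Clearance Extension: +428 days → 12 September 2029.
Expiry of referenced patent OF-433568:
  Base: filing + 16 years → 19 September 2026.
  Processing Delay Credit: +440 days → 3 December 2027.
  Product Clearance Extension: +2077 days → 10 August 2033.
  Appellate Stay Credit: +109 days → 27 November 2033.
Terminal disclaimer: OF-844200 expires on the earlier of 12 September 2029 and 27 November 2033.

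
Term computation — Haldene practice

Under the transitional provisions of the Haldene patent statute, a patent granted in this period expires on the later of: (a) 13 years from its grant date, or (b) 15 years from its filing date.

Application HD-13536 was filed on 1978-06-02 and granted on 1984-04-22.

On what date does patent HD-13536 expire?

(a) grant + 13 years → 22 April 1997.
(b) filing + 15 years → 2 June 1993.
Later of the two: 22 April 1997.

April 22, 1997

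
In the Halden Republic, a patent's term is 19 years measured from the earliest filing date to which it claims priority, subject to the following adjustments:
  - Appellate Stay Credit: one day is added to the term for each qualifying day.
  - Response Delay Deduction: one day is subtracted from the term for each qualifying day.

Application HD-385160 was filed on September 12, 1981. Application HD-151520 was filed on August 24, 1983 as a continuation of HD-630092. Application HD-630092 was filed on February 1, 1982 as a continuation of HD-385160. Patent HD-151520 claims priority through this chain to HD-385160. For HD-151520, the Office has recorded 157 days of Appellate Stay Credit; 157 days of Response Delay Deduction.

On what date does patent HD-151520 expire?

Earliest priority filing: 12 September 1981.
Base term: 12 September 1981 + 19 years → 12 September 2000.
Appellate Stay Credit: +157 days → 16 February 2001.
Response Delay Deduction: −157 days → 12 September 2000.

September 12, 2000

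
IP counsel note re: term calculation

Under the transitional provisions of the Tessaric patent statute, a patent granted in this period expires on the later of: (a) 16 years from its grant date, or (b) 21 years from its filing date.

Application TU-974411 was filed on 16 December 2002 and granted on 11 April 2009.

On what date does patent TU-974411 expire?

2025-04-11

(a) grant + 16 years → 11 April 2025.
(b) filing + 21 years → 16 December 2023.
Later of the two: 11 April 2025.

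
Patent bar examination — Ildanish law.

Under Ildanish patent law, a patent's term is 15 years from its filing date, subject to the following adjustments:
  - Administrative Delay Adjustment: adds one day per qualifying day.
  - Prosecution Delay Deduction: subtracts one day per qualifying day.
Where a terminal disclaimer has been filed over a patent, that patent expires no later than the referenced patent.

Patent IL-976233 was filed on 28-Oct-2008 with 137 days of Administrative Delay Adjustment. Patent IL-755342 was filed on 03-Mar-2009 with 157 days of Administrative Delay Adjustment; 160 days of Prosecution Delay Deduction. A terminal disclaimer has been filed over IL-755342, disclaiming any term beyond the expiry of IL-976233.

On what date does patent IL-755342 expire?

2024-02-29

Natural term of IL-755342:
  Base: filing + 15 years → 3 March 2024.
  Administrative Delay Adjustment: +157 days → 7 August 2024.
  Prosecution Delay Deduction: −160 days → 29 February 2024.
Expiry of referenced patent IL-976233:
  Base: filing + 15 years → 28 October 2023.
  Administrative Delay Adjustment: +137 days → 13 March 2024.
Terminal disclaimer: IL-755342 expires on the earlier of 29 February 2024 and 13 March 2024.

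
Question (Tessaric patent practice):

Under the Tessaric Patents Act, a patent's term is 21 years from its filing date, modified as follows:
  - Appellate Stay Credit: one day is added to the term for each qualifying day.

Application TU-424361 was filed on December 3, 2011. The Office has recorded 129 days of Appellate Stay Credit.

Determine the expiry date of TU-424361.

April 11, 2033

Base term: filing date + 21 years → 3 December 2032.
Appellate Stay Credit: +129 days → 11 April 2033.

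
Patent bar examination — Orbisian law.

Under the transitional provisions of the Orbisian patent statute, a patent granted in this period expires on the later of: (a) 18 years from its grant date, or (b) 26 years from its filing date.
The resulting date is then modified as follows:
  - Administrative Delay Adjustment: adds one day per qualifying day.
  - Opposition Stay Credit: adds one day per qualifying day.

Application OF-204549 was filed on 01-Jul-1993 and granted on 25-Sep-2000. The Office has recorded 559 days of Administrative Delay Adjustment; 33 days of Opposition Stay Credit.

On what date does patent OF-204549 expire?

(a) grant + 18 years → 25 September 2018.
(b) filing + 26 years → 1 July 2019.
Later of the two: 1 July 2019.
Administrative Delay Adjustment: +559 days → 10 January 2021.
Opposition Stay Credit: +33 days → 12 February 2021.

February 12, 2021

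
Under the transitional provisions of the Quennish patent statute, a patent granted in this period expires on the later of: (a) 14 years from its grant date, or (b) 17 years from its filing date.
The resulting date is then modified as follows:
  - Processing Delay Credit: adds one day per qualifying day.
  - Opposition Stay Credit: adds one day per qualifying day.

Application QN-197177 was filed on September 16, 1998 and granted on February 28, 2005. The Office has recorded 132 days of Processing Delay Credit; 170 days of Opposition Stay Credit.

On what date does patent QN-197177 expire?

(a) grant + 14 years → 28 February 2019.
(b) filing + 17 years → 16 September 2015.
Later of the two: 28 February 2019.
Processing Delay Credit: +132 days → 10 July 2019.
Opposition Stay Credit: +170 days → 27 December 2019.

December 27, 2019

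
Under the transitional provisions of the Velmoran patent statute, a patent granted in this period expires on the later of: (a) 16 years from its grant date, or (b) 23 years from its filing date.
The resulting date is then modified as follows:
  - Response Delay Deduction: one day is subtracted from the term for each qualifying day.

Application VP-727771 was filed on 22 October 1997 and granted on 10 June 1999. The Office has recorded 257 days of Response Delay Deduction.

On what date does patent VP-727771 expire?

(a) grant + 16 years → 10 June 2015.
(b) filing + 23 years → 22 October 2020.
Later of the two: 22 October 2020.
Response Delay Deduction: −257 days → 8 February 2020.

February 8, 2020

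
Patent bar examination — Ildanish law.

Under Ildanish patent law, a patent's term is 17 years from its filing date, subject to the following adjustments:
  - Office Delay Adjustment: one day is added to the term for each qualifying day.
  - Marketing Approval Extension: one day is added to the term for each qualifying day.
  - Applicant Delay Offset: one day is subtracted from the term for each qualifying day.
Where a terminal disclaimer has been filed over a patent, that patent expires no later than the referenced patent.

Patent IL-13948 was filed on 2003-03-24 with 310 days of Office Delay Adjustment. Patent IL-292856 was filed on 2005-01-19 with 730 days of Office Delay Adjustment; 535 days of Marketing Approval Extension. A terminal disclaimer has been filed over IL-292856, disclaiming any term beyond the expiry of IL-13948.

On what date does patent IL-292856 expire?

January 28, 2021

Natural term of IL-292856:
  Base: filing + 17 years → 19 January 2022.
  Office Delay Adjustment: +730 days → 19 January 2024.
  Marketing Approval Extension: +535 days → 7 July 2025.
Expiry of referenced patent IL-13948:
  Base: filing + 17 years → 24 March 2020.
  Office Delay Adjustment: +310 days → 28 January 2021.
Terminal disclaimer: IL-292856 expires on the earlier of 7 July 2025 and 28 January 2021.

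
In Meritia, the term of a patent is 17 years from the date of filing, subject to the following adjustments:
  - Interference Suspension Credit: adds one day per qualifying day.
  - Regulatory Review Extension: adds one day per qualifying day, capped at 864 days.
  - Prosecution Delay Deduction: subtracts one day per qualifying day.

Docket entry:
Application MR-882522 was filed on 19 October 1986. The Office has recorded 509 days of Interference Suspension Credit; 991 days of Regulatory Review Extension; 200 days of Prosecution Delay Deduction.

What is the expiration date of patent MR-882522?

2007-01-04

Base term: filing date + 17 years → 19 October 2003.
Interference Suspension Credit: +509 days → 11 March 2005.
Regulatory Review Extension: 991 days claimed exceeds the 864-day cap, so +864 days → 23 July 2007.
Prosecution Delay Deduction: −200 days → 4 January 2007.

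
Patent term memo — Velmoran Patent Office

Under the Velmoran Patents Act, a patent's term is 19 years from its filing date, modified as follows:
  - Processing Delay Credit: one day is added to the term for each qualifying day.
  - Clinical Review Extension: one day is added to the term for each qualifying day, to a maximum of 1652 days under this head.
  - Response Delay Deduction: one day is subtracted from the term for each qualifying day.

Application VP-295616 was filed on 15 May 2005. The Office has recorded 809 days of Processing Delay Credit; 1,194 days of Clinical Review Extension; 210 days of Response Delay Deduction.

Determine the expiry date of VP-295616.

Base term: filing date + 19 years → 15 May 2024.
Processing Delay Credit: +809 days → 2 August 2026.
Clinical Review Extension: 1194 days (within the 1652-day cap) → +1194 days → 8 November 2029.
Response Delay Deduction: −210 days → 12 April 2029.

2029-04-12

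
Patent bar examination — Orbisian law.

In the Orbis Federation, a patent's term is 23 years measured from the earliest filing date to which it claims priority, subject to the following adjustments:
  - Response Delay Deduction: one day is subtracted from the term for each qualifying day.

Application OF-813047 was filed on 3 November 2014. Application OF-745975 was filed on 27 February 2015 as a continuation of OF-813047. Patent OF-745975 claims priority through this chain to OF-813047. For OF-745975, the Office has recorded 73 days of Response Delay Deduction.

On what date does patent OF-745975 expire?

2037-08-22

Earliest priority filing: 3 November 2014.
Base term: 3 November 2014 + 23 years → 3 November 2037.
Response Delay Deduction: −73 days → 22 August 2037.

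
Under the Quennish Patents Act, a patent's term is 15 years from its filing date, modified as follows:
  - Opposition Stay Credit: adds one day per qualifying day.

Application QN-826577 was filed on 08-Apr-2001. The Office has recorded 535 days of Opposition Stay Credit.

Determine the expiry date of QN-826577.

Base term: filing date + 15 years → 8 April 2016.
Opposition Stay Credit: +535 days → 25 September 2017.

September 25, 2017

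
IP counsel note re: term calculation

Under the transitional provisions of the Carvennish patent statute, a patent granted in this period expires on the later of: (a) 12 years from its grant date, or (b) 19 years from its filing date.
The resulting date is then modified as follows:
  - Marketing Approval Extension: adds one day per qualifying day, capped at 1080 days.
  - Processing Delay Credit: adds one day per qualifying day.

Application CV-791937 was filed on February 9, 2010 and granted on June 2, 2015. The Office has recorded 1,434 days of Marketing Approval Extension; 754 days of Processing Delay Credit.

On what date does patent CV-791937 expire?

February 17, 2034

(a) grant + 12 years → 2 June 2027.
(b) filing + 19 years → 9 February 2029.
Later of the two: 9 February 2029.
Marketing Approval Extension: 1434 days claimed exceeds the 1080-day cap, so +1080 days → 25 January 2032.
Processing Delay Credit: +754 days → 17 February 2034.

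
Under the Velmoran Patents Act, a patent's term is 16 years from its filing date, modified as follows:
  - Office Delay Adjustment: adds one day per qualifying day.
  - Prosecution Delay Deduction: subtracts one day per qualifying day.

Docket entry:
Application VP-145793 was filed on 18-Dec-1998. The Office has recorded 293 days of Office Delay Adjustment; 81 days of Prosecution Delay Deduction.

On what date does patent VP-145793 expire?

Base term: filing date + 16 years → 18 December 2014.
Office Delay Adjustment: +293 days → 7 October 2015.
Prosecution Delay Deduction: −81 days → 18 July 2015.

July 18, 2015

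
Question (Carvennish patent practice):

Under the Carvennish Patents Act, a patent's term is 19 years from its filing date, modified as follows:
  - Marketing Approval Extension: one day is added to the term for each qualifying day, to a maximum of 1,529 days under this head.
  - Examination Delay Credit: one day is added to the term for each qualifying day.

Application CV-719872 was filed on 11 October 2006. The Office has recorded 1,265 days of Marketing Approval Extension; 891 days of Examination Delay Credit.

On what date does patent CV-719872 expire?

Base term: filing date + 19 years → 11 October 2025.
Marketing Approval Extension: 1265 days (within the 1529-day cap) → +1265 days → 29 March 2029.
Examination Delay Credit: +891 days → 6 September 2031.

2031-09-06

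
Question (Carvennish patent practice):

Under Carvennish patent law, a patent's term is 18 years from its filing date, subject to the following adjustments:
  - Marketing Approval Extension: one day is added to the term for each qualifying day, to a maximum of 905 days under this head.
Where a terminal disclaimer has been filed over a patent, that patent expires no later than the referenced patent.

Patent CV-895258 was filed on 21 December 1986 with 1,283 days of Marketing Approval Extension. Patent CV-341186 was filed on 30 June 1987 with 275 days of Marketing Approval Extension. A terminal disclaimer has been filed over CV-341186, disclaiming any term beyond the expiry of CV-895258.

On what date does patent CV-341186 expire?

Natural term of CV-341186:
  Base: filing + 18 years → 30 June 2005.
  Marketing Approval Extension: 275 days (within the 905-day cap) → +275 days → 1 April 2006.
Expiry of referenced patent CV-895258:
  Base: filing + 18 years → 21 December 2004.
  Marketing Approval Extension: 1283 days claimed exceeds the 905-day cap, so +905 days → 14 June 2007.
Terminal disclaimer: CV-341186 expires on the earlier of 1 April 2006 and 14 June 2007.

2006-04-01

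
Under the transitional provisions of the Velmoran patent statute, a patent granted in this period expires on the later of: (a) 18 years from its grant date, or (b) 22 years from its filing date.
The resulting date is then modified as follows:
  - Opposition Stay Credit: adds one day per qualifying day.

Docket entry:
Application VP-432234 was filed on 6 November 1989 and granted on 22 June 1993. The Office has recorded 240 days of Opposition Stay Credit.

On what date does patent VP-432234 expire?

July 3, 2012

(a) grant + 18 years → 22 June 2011.
(b) filing + 22 years → 6 November 2011.
Later of the two: 6 November 2011.
Opposition Stay Credit: +240 days → 3 July 2012.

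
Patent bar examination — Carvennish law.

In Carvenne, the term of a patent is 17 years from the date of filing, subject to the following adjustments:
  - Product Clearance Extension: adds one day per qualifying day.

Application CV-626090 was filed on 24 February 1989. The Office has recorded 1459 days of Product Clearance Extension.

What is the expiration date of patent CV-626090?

February 22, 2010

Base term: filing date + 17 years → 24 February 2006.
Product Clearance Extension: +1459 days → 22 February 2010.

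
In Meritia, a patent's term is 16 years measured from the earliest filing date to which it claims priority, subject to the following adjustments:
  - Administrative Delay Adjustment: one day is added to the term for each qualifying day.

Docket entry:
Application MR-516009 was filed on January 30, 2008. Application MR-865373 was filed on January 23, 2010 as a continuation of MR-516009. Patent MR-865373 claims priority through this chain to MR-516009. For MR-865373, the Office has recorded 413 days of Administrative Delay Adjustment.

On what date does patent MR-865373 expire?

Earliest priority filing: 30 January 2008.
Base term: 30 January 2008 + 16 years → 30 January 2024.
Administrative Delay Adjustment: +413 days → 18 March 2025.

2025-03-18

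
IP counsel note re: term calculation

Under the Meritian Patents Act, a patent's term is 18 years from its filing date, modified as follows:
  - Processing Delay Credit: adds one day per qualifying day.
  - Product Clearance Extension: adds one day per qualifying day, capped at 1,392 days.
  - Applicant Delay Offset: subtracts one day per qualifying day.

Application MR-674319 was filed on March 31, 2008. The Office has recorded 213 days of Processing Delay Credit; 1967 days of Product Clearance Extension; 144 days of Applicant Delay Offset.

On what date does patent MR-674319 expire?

2030-03-31

Base term: filing date + 18 years → 31 March 2026.
Processing Delay Credit: +213 days → 30 October 2026.
Product Clearance Extension: 1967 days claimed exceeds the 1392-day cap, so +1392 days → 22 August 2030.
Applicant Delay Offset: −144 days → 31 March 2030.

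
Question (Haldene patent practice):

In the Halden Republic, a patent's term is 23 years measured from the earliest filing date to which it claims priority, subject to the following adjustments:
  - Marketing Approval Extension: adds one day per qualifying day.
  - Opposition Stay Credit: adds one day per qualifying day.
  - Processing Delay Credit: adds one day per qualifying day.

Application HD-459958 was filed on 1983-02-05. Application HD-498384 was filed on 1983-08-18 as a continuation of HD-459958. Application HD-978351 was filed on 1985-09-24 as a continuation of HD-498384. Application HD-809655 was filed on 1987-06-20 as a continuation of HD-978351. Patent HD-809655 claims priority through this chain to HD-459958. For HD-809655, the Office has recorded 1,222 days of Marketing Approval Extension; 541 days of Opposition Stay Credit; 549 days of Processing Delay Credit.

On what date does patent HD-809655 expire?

Earliest priority filing: 5 February 1983.
Base term: 5 February 1983 + 23 years → 5 February 2006.
Marketing Approval Extension: +1222 days → 11 June 2009.
Opposition Stay Credit: +541 days → 4 December 2010.
Processing Delay Credit: +549 days → 5 June 2012.

June 5, 2012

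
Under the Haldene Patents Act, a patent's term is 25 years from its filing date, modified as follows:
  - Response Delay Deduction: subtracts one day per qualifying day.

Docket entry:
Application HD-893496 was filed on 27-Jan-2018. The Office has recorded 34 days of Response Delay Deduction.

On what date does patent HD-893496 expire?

December 24, 2042

Base term: filing date + 25 years → 27 January 2043.
Response Delay Deduction: −34 days → 24 December 2042.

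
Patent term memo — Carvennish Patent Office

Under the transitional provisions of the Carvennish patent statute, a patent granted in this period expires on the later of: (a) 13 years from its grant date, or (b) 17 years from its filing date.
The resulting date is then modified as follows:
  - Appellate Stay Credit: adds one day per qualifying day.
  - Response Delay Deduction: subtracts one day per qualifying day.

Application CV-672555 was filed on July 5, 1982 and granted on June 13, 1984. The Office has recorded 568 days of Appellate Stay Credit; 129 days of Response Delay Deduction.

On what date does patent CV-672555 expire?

September 16, 2000

(a) grant + 13 years → 13 June 1997.
(b) filing + 17 years → 5 July 1999.
Later of the two: 5 July 1999.
Appellate Stay Credit: +568 days → 23 January 2001.
Response Delay Deduction: −129 days → 16 September 2000.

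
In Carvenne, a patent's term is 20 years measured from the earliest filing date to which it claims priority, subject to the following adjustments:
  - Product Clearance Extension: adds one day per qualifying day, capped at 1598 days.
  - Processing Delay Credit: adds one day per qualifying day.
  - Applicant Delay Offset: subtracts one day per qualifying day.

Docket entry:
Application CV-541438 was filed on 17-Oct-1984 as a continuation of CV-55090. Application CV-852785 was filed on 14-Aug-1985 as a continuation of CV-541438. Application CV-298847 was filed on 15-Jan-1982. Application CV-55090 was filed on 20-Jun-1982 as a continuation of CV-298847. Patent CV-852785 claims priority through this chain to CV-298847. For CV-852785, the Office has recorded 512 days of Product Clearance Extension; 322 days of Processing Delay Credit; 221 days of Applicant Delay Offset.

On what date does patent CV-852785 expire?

September 20, 2003

Earliest priority filing: 15 January 1982.
Base term: 15 January 1982 + 20 years → 15 January 2002.
Product Clearance Extension: 512 days (within the 1598-day cap) → +512 days → 11 June 2003.
Processing Delay Credit: +322 days → 28 April 2004.
Applicant Delay Offset: −221 days → 20 September 2003.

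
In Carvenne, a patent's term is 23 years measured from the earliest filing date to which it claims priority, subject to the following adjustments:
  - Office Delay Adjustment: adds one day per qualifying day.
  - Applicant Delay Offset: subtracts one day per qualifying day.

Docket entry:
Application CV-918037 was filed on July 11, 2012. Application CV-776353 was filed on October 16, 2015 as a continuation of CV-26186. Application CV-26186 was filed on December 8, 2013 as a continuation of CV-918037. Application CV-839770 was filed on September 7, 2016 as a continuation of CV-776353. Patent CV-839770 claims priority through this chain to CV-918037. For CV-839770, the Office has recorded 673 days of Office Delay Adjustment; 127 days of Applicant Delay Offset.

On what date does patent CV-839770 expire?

January 7, 2037

Earliest priority filing: 11 July 2012.
Base term: 11 July 2012 + 23 years → 11 July 2035.
Office Delay Adjustment: +673 days → 14 May 2037.
Applicant Delay Offset: −127 days → 7 January 2037.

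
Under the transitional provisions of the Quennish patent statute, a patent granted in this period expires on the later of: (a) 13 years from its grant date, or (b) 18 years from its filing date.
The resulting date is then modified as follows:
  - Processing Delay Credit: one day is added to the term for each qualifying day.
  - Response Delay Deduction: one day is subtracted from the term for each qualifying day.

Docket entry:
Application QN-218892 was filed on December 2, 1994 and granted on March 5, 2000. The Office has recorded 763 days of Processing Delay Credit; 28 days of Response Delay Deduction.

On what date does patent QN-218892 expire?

(a) grant + 13 years → 5 March 2013.
(b) filing + 18 years → 2 December 2012.
Later of the two: 5 March 2013.
Processing Delay Credit: +763 days → 7 April 2015.
Response Delay Deduction: −28 days → 10 March 2015.

March 10, 2015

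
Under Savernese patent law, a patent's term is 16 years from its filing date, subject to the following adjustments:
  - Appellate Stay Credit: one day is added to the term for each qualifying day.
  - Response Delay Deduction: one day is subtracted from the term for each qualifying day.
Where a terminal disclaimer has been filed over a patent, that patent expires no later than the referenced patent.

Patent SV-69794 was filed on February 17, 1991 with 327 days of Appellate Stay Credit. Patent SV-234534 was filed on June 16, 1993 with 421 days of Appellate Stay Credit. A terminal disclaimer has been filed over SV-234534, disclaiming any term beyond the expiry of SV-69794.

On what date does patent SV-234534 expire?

2008-01-10

Natural term of SV-234534:
  Base: filing + 16 years → 16 June 2009.
  Appellate Stay Credit: +421 days → 11 August 2010.
Expiry of referenced patent SV-69794:
  Base: filing + 16 years → 17 February 2007.
  Appellate Stay Credit: +327 days → 10 January 2008.
Terminal disclaimer: SV-234534 expires on the earlier of 11 August 2010 and 10 January 2008.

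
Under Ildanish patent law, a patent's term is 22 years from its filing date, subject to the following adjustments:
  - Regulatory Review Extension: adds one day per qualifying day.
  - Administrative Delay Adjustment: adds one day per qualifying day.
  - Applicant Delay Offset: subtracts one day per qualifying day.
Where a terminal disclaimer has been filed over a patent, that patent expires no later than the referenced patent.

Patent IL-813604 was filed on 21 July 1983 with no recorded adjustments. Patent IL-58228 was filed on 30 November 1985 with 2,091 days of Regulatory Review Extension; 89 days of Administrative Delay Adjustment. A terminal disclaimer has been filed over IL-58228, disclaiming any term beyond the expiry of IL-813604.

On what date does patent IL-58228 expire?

2005-07-21

Natural term of IL-58228:
  Base: filing + 22 years → 30 November 2007.
  Regulatory Review Extension: +2091 days → 21 August 2013.
  Administrative Delay Adjustment: +89 days → 18 November 2013.
Expiry of referenced patent IL-813604:
  Base: filing + 22 years → 21 July 2005.
Terminal disclaimer: IL-58228 expires on the earlier of 18 November 2013 and 21 July 2005.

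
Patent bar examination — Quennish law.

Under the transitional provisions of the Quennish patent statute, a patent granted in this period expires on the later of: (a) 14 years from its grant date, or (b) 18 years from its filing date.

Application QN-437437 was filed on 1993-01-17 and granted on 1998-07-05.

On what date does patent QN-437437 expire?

2012-07-05

(a) grant + 14 years → 5 July 2012.
(b) filing + 18 years → 17 January 2011.
Later of the two: 5 July 2012.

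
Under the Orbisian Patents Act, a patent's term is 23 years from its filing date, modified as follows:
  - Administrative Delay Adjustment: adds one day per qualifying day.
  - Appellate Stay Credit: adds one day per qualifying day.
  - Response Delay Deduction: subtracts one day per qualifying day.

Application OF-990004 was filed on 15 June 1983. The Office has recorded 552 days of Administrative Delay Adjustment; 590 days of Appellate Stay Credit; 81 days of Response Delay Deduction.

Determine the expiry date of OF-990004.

Base term: filing date + 23 years → 15 June 2006.
Administrative Delay Adjustment: +552 days → 19 December 2007.
Appellate Stay Credit: +590 days → 31 July 2009.
Response Delay Deduction: −81 days → 11 May 2009.

May 11, 2009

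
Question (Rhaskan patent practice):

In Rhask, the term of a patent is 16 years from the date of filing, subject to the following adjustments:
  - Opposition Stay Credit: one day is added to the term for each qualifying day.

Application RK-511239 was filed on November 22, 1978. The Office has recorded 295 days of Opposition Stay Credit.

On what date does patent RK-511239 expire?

September 13, 1995

Base term: filing date + 16 years → 22 November 1994.
Opposition Stay Credit: +295 days → 13 September 1995.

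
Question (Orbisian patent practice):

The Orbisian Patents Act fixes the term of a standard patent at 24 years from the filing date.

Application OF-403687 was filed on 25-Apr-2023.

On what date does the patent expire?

April 25, 2047

Filing date + 24 years → 25 April 2047.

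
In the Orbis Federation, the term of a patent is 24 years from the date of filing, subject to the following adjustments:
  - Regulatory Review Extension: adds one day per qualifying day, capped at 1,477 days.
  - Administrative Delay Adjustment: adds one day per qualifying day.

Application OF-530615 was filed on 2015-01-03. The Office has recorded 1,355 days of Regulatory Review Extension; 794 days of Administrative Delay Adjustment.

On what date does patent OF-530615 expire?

2044-11-21

Base term: filing date + 24 years → 3 January 2039.
Regulatory Review Extension: 1355 days (within the 1477-day cap) → +1355 days → 19 September 2042.
Administrative Delay Adjustment: +794 days → 21 November 2044.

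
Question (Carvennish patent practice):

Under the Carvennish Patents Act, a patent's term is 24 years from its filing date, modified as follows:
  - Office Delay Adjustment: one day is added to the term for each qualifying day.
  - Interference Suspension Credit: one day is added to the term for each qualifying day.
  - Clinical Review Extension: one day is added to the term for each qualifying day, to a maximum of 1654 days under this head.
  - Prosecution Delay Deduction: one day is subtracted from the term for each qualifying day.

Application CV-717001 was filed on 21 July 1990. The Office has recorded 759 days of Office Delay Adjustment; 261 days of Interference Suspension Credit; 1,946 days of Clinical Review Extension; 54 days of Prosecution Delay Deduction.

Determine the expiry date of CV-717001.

Base term: filing date + 24 years → 21 July 2014.
Office Delay Adjustment: +759 days → 18 August 2016.
Interference Suspension Credit: +261 days → 6 May 2017.
Clinical Review Extension: 1946 days claimed exceeds the 1654-day cap, so +1654 days → 15 November 2021.
Prosecution Delay Deduction: −54 days → 22 September 2021.

September 22, 2021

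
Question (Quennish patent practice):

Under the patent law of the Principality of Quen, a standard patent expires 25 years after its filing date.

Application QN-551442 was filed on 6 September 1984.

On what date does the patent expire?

Filing date + 25 years → 6 September 2009.

September 6, 2009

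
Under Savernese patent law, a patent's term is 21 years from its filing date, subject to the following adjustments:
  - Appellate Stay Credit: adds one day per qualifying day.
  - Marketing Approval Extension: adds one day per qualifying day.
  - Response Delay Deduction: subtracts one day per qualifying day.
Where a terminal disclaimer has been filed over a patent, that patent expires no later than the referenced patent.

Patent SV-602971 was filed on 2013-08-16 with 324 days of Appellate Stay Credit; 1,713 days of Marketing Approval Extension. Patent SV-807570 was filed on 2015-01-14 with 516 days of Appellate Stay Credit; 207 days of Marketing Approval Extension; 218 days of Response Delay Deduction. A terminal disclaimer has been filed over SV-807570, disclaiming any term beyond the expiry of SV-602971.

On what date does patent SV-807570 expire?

June 2, 2037

Natural term of SV-807570:
  Base: filing + 21 years → 14 January 2036.
  Appellate Stay Credit: +516 days → 13 June 2037.
  Marketing Approval Extension: +207 days → 6 January 2038.
  Response Delay Deduction: −218 days → 2 June 2037.
Expiry of referenced patent SV-602971:
  Base: filing + 21 years → 16 August 2034.
  Appellate Stay Credit: +324 days → 6 July 2035.
  Marketing Approval Extension: +1713 days → 14 March 2040.
Terminal disclaimer: SV-807570 expires on the earlier of 2 June 2037 and 14 March 2040.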